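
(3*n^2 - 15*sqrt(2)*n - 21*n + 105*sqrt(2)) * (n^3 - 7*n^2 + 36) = 3*n^5 - 42*n^4 - 15*sqrt(2)*n^4 + 147*n^3 + 210*sqrt(2)*n^3 - 735*sqrt(2)*n^2 + 108*n^2 - 540*sqrt(2)*n - 756*n + 3780*sqrt(2)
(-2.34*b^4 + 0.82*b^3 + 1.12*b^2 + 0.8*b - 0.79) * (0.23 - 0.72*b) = 1.6848*b^5 - 1.1286*b^4 - 0.6178*b^3 - 0.3184*b^2 + 0.7528*b - 0.1817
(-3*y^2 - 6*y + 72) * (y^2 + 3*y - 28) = -3*y^4 - 15*y^3 + 138*y^2 + 384*y - 2016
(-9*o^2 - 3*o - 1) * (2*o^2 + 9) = -18*o^4 - 6*o^3 - 83*o^2 - 27*o - 9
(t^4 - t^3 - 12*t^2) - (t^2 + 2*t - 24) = t^4 - t^3 - 13*t^2 - 2*t + 24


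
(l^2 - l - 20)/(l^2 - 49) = (l^2 - l - 20)/(l^2 - 49)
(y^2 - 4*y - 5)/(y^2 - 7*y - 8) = (y - 5)/(y - 8)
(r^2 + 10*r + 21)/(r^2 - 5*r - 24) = (r + 7)/(r - 8)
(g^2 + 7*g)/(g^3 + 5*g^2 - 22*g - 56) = g/(g^2 - 2*g - 8)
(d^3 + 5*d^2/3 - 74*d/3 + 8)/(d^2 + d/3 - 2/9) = 3*(d^2 + 2*d - 24)/(3*d + 2)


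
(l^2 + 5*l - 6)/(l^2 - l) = (l + 6)/l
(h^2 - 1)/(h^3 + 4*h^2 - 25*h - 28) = (h - 1)/(h^2 + 3*h - 28)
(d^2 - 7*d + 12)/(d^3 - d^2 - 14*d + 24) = (d - 4)/(d^2 + 2*d - 8)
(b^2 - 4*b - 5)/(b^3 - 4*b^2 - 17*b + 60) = (b + 1)/(b^2 + b - 12)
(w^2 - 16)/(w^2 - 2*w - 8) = (w + 4)/(w + 2)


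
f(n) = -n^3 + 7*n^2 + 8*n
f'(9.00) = -109.00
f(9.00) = -90.00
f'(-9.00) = -361.00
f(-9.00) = 1224.00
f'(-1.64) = -23.03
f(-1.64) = 10.12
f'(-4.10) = -99.83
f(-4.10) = 153.79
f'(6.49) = -27.50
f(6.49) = 73.40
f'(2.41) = 24.32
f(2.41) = 45.94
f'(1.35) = 21.43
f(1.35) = 21.10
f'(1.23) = 20.68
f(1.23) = 18.57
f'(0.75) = 16.81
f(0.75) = 9.52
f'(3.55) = 19.89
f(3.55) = 71.88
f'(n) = -3*n^2 + 14*n + 8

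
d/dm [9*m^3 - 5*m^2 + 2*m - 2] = 27*m^2 - 10*m + 2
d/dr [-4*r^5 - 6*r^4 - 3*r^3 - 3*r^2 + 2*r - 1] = -20*r^4 - 24*r^3 - 9*r^2 - 6*r + 2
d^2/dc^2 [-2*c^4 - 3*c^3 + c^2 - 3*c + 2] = -24*c^2 - 18*c + 2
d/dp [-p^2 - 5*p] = -2*p - 5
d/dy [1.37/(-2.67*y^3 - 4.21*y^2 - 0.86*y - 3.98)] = (10.9737*y^2 + 11.5354*y + 1.1782)/(2.67*y^3 + 4.21*y^2 + 0.86*y + 3.98)^2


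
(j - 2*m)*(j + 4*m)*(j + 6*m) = j^3 + 8*j^2*m + 4*j*m^2 - 48*m^3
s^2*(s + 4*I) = s^3 + 4*I*s^2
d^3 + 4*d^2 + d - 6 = (d - 1)*(d + 2)*(d + 3)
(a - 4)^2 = a^2 - 8*a + 16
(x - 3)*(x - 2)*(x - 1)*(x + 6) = x^4 - 25*x^2 + 60*x - 36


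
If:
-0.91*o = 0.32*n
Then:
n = -2.84375*o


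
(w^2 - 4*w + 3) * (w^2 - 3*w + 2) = w^4 - 7*w^3 + 17*w^2 - 17*w + 6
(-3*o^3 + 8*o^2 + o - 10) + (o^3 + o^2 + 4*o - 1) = -2*o^3 + 9*o^2 + 5*o - 11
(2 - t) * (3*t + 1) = -3*t^2 + 5*t + 2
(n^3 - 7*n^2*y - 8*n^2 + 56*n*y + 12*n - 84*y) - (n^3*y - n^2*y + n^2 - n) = -n^3*y + n^3 - 6*n^2*y - 9*n^2 + 56*n*y + 13*n - 84*y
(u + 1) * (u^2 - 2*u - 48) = u^3 - u^2 - 50*u - 48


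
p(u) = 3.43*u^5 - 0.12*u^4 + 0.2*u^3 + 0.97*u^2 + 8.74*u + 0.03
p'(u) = 17.15*u^4 - 0.48*u^3 + 0.6*u^2 + 1.94*u + 8.74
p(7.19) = 65774.72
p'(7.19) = 45708.44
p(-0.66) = -5.83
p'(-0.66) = 11.11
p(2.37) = 281.54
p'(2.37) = 551.39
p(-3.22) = -1224.97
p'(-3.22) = 1868.43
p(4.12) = 4103.66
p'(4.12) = 4934.78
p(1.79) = 81.73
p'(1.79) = 187.45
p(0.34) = 3.14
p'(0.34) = 9.68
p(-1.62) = -51.53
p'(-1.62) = 127.33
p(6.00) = 26646.75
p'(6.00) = 22164.70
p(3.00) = 864.15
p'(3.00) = 1396.15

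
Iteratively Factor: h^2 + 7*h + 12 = (h + 4)*(h + 3)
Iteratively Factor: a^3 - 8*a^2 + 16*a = (a - 4)*(a^2 - 4*a) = a*(a - 4)*(a - 4)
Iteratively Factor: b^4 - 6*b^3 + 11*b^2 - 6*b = (b - 3)*(b^3 - 3*b^2 + 2*b) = b*(b - 3)*(b^2 - 3*b + 2) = b*(b - 3)*(b - 1)*(b - 2)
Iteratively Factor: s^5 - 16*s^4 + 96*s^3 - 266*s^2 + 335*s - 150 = (s - 2)*(s^4 - 14*s^3 + 68*s^2 - 130*s + 75) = (s - 5)*(s - 2)*(s^3 - 9*s^2 + 23*s - 15) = (s - 5)*(s - 3)*(s - 2)*(s^2 - 6*s + 5) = (s - 5)^2*(s - 3)*(s - 2)*(s - 1)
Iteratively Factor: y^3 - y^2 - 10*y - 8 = (y + 2)*(y^2 - 3*y - 4) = (y - 4)*(y + 2)*(y + 1)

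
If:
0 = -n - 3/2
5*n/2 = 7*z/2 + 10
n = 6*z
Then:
No Solution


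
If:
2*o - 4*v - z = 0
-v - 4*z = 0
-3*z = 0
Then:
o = 0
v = 0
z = 0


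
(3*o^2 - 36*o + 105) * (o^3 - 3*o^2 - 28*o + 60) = 3*o^5 - 45*o^4 + 129*o^3 + 873*o^2 - 5100*o + 6300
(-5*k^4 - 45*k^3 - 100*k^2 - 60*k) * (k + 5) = -5*k^5 - 70*k^4 - 325*k^3 - 560*k^2 - 300*k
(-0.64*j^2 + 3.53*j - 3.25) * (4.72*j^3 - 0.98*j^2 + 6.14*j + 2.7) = -3.0208*j^5 + 17.2888*j^4 - 22.729*j^3 + 23.1312*j^2 - 10.424*j - 8.775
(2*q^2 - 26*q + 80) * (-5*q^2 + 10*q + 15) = -10*q^4 + 150*q^3 - 630*q^2 + 410*q + 1200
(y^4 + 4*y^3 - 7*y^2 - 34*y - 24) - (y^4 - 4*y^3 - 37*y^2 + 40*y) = 8*y^3 + 30*y^2 - 74*y - 24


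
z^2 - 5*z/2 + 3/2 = (z - 3/2)*(z - 1)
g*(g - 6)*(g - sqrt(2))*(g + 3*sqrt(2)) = g^4 - 6*g^3 + 2*sqrt(2)*g^3 - 12*sqrt(2)*g^2 - 6*g^2 + 36*g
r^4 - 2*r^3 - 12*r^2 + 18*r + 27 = (r - 3)^2*(r + 1)*(r + 3)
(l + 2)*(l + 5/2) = l^2 + 9*l/2 + 5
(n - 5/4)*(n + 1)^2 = n^3 + 3*n^2/4 - 3*n/2 - 5/4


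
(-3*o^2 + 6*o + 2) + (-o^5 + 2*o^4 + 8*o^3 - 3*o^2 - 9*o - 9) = -o^5 + 2*o^4 + 8*o^3 - 6*o^2 - 3*o - 7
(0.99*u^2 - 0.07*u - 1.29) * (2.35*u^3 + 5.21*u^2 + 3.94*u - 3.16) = 2.3265*u^5 + 4.9934*u^4 + 0.5044*u^3 - 10.1251*u^2 - 4.8614*u + 4.0764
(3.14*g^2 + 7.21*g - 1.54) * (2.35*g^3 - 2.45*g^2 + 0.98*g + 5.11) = 7.379*g^5 + 9.2505*g^4 - 18.2063*g^3 + 26.8842*g^2 + 35.3339*g - 7.8694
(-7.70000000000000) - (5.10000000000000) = -12.8000000000000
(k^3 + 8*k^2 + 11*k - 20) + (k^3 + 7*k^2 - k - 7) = 2*k^3 + 15*k^2 + 10*k - 27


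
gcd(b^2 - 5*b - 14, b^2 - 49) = b - 7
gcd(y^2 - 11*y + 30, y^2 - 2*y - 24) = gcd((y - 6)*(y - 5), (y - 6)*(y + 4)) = y - 6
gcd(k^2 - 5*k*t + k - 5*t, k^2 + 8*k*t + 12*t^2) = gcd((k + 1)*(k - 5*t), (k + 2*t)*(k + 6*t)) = 1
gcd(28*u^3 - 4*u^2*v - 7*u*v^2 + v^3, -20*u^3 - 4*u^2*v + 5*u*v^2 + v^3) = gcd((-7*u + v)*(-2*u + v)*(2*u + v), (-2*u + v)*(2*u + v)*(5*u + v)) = 4*u^2 - v^2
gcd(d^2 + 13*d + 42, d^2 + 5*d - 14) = d + 7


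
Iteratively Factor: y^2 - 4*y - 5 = (y + 1)*(y - 5)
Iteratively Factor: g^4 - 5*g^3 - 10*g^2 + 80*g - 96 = (g - 2)*(g^3 - 3*g^2 - 16*g + 48) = (g - 2)*(g + 4)*(g^2 - 7*g + 12) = (g - 3)*(g - 2)*(g + 4)*(g - 4)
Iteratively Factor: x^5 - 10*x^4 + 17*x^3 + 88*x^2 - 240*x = (x + 3)*(x^4 - 13*x^3 + 56*x^2 - 80*x) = (x - 5)*(x + 3)*(x^3 - 8*x^2 + 16*x) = (x - 5)*(x - 4)*(x + 3)*(x^2 - 4*x) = x*(x - 5)*(x - 4)*(x + 3)*(x - 4)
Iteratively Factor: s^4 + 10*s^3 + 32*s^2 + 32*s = (s + 4)*(s^3 + 6*s^2 + 8*s) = (s + 4)^2*(s^2 + 2*s) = s*(s + 4)^2*(s + 2)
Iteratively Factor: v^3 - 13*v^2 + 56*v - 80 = (v - 4)*(v^2 - 9*v + 20) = (v - 5)*(v - 4)*(v - 4)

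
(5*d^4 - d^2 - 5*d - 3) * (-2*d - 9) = -10*d^5 - 45*d^4 + 2*d^3 + 19*d^2 + 51*d + 27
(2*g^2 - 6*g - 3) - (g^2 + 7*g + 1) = g^2 - 13*g - 4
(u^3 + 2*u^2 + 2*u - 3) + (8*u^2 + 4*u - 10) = u^3 + 10*u^2 + 6*u - 13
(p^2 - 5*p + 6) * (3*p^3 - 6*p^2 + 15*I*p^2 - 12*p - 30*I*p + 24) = 3*p^5 - 21*p^4 + 15*I*p^4 + 36*p^3 - 105*I*p^3 + 48*p^2 + 240*I*p^2 - 192*p - 180*I*p + 144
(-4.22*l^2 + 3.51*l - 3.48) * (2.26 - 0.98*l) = 4.1356*l^3 - 12.977*l^2 + 11.343*l - 7.8648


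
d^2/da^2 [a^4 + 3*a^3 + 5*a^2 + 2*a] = 12*a^2 + 18*a + 10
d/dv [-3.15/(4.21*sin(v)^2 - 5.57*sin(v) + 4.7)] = (26.523*sin(v) - 17.5455)*cos(v)/(4.21*sin(v)^2 - 5.57*sin(v) + 4.7)^2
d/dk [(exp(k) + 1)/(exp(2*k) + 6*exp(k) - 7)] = (-2*(exp(k) + 1)*(exp(k) + 3) + exp(2*k) + 6*exp(k) - 7)*exp(k)/(exp(2*k) + 6*exp(k) - 7)^2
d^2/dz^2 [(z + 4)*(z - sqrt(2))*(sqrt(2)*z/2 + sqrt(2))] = sqrt(2)*(3*z - sqrt(2) + 6)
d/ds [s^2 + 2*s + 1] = 2*s + 2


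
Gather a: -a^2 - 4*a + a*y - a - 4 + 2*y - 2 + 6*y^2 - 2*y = -a^2 + a*(y - 5) + 6*y^2 - 6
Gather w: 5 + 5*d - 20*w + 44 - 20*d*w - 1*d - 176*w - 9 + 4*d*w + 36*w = 4*d + w*(-16*d - 160) + 40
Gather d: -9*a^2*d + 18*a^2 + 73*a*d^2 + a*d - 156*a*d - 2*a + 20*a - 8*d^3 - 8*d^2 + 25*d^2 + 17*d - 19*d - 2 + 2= 18*a^2 + 18*a - 8*d^3 + d^2*(73*a + 17) + d*(-9*a^2 - 155*a - 2)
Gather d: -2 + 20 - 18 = 0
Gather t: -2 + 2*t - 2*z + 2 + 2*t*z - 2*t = 2*t*z - 2*z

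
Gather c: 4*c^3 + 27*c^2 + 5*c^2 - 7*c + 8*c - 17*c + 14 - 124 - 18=4*c^3 + 32*c^2 - 16*c - 128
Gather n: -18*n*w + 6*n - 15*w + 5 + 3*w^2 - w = n*(6 - 18*w) + 3*w^2 - 16*w + 5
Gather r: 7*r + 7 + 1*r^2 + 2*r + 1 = r^2 + 9*r + 8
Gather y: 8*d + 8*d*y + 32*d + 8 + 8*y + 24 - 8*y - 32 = 8*d*y + 40*d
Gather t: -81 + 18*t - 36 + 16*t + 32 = 34*t - 85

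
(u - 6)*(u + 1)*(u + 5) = u^3 - 31*u - 30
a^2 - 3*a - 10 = (a - 5)*(a + 2)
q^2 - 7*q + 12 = (q - 4)*(q - 3)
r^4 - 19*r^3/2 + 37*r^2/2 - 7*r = r*(r - 7)*(r - 2)*(r - 1/2)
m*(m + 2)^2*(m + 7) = m^4 + 11*m^3 + 32*m^2 + 28*m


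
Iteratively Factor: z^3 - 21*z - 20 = (z + 1)*(z^2 - z - 20) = (z - 5)*(z + 1)*(z + 4)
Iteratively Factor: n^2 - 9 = (n + 3)*(n - 3)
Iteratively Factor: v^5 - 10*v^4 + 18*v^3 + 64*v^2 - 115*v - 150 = (v - 5)*(v^4 - 5*v^3 - 7*v^2 + 29*v + 30) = (v - 5)*(v - 3)*(v^3 - 2*v^2 - 13*v - 10) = (v - 5)*(v - 3)*(v + 2)*(v^2 - 4*v - 5) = (v - 5)*(v - 3)*(v + 1)*(v + 2)*(v - 5)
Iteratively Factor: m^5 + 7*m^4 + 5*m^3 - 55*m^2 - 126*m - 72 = (m + 2)*(m^4 + 5*m^3 - 5*m^2 - 45*m - 36) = (m + 2)*(m + 3)*(m^3 + 2*m^2 - 11*m - 12) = (m + 1)*(m + 2)*(m + 3)*(m^2 + m - 12) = (m - 3)*(m + 1)*(m + 2)*(m + 3)*(m + 4)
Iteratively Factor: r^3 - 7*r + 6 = (r + 3)*(r^2 - 3*r + 2) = (r - 2)*(r + 3)*(r - 1)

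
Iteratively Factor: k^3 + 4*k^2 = (k)*(k^2 + 4*k) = k^2*(k + 4)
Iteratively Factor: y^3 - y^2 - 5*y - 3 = (y + 1)*(y^2 - 2*y - 3) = (y + 1)^2*(y - 3)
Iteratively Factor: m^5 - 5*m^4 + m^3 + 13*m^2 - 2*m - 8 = (m - 2)*(m^4 - 3*m^3 - 5*m^2 + 3*m + 4) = (m - 2)*(m + 1)*(m^3 - 4*m^2 - m + 4) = (m - 2)*(m + 1)^2*(m^2 - 5*m + 4) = (m - 2)*(m - 1)*(m + 1)^2*(m - 4)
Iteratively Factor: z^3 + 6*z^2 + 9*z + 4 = (z + 1)*(z^2 + 5*z + 4) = (z + 1)*(z + 4)*(z + 1)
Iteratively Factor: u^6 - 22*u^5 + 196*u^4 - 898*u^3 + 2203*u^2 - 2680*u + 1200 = (u - 5)*(u^5 - 17*u^4 + 111*u^3 - 343*u^2 + 488*u - 240) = (u - 5)*(u - 4)*(u^4 - 13*u^3 + 59*u^2 - 107*u + 60) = (u - 5)*(u - 4)^2*(u^3 - 9*u^2 + 23*u - 15) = (u - 5)^2*(u - 4)^2*(u^2 - 4*u + 3) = (u - 5)^2*(u - 4)^2*(u - 1)*(u - 3)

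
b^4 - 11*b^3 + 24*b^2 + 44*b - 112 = (b - 7)*(b - 4)*(b - 2)*(b + 2)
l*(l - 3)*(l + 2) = l^3 - l^2 - 6*l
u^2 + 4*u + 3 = (u + 1)*(u + 3)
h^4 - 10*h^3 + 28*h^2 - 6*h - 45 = (h - 5)*(h - 3)^2*(h + 1)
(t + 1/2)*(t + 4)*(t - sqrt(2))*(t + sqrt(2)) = t^4 + 9*t^3/2 - 9*t - 4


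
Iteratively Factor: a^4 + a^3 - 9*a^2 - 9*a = (a)*(a^3 + a^2 - 9*a - 9) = a*(a - 3)*(a^2 + 4*a + 3) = a*(a - 3)*(a + 1)*(a + 3)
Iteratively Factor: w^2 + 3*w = (w)*(w + 3)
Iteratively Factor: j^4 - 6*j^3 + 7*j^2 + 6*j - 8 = (j - 2)*(j^3 - 4*j^2 - j + 4) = (j - 2)*(j + 1)*(j^2 - 5*j + 4) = (j - 4)*(j - 2)*(j + 1)*(j - 1)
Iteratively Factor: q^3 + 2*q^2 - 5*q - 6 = (q + 3)*(q^2 - q - 2) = (q + 1)*(q + 3)*(q - 2)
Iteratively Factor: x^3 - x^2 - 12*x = (x - 4)*(x^2 + 3*x) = (x - 4)*(x + 3)*(x)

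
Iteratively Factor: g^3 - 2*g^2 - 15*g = (g - 5)*(g^2 + 3*g) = (g - 5)*(g + 3)*(g)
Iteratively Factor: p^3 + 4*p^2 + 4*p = (p)*(p^2 + 4*p + 4) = p*(p + 2)*(p + 2)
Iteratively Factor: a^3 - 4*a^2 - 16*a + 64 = (a - 4)*(a^2 - 16) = (a - 4)^2*(a + 4)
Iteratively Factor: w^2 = (w)*(w)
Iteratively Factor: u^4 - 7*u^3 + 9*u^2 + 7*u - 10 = (u + 1)*(u^3 - 8*u^2 + 17*u - 10) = (u - 1)*(u + 1)*(u^2 - 7*u + 10) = (u - 2)*(u - 1)*(u + 1)*(u - 5)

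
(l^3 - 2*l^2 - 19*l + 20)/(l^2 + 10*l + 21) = (l^3 - 2*l^2 - 19*l + 20)/(l^2 + 10*l + 21)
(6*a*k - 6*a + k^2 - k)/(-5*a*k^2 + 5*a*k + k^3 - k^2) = (-6*a - k)/(k*(5*a - k))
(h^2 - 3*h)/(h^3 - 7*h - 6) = h/(h^2 + 3*h + 2)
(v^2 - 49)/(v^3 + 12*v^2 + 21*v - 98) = (v - 7)/(v^2 + 5*v - 14)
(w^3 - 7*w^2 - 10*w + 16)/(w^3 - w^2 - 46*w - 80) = (w - 1)/(w + 5)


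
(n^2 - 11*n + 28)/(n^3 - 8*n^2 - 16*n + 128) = (n - 7)/(n^2 - 4*n - 32)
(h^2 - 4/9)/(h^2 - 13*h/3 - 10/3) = (h - 2/3)/(h - 5)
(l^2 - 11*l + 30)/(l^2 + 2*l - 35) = (l - 6)/(l + 7)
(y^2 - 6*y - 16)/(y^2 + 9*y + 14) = (y - 8)/(y + 7)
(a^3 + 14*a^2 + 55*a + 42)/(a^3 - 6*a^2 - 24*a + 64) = (a^3 + 14*a^2 + 55*a + 42)/(a^3 - 6*a^2 - 24*a + 64)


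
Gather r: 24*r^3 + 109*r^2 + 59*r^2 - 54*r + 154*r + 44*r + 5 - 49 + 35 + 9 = 24*r^3 + 168*r^2 + 144*r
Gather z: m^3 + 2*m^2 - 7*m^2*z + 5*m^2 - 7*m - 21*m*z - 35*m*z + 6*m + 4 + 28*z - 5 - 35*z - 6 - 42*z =m^3 + 7*m^2 - m + z*(-7*m^2 - 56*m - 49) - 7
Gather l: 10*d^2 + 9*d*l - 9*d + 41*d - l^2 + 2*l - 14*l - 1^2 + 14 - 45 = 10*d^2 + 32*d - l^2 + l*(9*d - 12) - 32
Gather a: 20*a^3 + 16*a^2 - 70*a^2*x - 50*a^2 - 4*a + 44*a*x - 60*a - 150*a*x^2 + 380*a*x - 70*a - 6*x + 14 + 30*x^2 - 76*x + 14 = 20*a^3 + a^2*(-70*x - 34) + a*(-150*x^2 + 424*x - 134) + 30*x^2 - 82*x + 28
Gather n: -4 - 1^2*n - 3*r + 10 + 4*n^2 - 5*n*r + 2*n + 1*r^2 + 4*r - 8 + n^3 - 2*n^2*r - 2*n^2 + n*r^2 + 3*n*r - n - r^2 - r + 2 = n^3 + n^2*(2 - 2*r) + n*(r^2 - 2*r)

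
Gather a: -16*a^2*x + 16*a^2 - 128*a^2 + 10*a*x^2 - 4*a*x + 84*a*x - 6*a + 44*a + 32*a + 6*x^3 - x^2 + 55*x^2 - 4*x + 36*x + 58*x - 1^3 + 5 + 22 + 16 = a^2*(-16*x - 112) + a*(10*x^2 + 80*x + 70) + 6*x^3 + 54*x^2 + 90*x + 42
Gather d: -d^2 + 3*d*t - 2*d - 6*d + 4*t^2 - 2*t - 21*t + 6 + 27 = -d^2 + d*(3*t - 8) + 4*t^2 - 23*t + 33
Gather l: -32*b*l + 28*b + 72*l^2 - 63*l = 28*b + 72*l^2 + l*(-32*b - 63)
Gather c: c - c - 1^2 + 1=0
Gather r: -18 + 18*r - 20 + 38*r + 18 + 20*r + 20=76*r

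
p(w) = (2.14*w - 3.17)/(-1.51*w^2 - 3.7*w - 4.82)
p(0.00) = 0.66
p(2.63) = -0.10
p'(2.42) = -0.05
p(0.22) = 0.47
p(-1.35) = 2.35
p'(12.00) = 0.00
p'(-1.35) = -0.49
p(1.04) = 0.09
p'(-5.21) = 0.16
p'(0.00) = -0.95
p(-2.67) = 1.56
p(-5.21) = 0.54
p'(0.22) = -0.74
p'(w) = (2.14*w - 3.17)*(3.02*w + 3.7)/(-1.51*w^2 - 3.7*w - 4.82)^2 + 2.14/(-1.51*w^2 - 3.7*w - 4.82)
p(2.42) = -0.09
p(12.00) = -0.08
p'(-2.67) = 0.82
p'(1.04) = -0.27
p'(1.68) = -0.12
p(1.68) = -0.03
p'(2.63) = -0.04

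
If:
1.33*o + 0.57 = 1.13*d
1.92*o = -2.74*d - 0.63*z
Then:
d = 0.188241769582717 - 0.144122604836768*z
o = -0.122450032680863*z - 0.268636692008669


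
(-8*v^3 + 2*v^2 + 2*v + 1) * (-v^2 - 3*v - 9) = 8*v^5 + 22*v^4 + 64*v^3 - 25*v^2 - 21*v - 9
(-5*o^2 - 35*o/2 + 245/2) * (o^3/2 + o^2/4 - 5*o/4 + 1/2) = -5*o^5/2 - 10*o^4 + 505*o^3/8 + 50*o^2 - 1295*o/8 + 245/4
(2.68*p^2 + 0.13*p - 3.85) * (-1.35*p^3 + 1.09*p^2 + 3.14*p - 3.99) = -3.618*p^5 + 2.7457*p^4 + 13.7544*p^3 - 14.4815*p^2 - 12.6077*p + 15.3615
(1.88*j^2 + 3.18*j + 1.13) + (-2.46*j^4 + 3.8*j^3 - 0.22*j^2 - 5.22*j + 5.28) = -2.46*j^4 + 3.8*j^3 + 1.66*j^2 - 2.04*j + 6.41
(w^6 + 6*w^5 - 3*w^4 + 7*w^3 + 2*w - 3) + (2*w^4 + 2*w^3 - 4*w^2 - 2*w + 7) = w^6 + 6*w^5 - w^4 + 9*w^3 - 4*w^2 + 4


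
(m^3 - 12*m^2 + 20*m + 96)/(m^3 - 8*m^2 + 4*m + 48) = (m - 8)/(m - 4)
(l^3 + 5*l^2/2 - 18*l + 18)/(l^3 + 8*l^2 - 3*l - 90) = (l^2 - 7*l/2 + 3)/(l^2 + 2*l - 15)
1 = 1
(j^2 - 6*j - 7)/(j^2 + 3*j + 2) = (j - 7)/(j + 2)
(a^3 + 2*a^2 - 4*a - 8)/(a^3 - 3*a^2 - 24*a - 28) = (a - 2)/(a - 7)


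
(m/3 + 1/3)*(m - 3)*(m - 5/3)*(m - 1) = m^4/3 - 14*m^3/9 + 4*m^2/3 + 14*m/9 - 5/3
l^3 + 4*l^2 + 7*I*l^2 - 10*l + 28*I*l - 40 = (l + 4)*(l + 2*I)*(l + 5*I)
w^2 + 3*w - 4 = (w - 1)*(w + 4)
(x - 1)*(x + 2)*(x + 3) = x^3 + 4*x^2 + x - 6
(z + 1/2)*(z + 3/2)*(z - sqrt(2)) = z^3 - sqrt(2)*z^2 + 2*z^2 - 2*sqrt(2)*z + 3*z/4 - 3*sqrt(2)/4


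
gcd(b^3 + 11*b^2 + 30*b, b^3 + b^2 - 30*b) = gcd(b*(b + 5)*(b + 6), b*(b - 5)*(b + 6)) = b^2 + 6*b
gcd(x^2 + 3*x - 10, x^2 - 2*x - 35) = x + 5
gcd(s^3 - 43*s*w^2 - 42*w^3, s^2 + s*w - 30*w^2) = s + 6*w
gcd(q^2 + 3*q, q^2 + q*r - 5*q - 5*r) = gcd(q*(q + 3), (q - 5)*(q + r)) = 1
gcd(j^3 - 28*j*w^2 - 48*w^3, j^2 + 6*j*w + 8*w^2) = j^2 + 6*j*w + 8*w^2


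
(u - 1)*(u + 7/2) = u^2 + 5*u/2 - 7/2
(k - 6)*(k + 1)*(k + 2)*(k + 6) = k^4 + 3*k^3 - 34*k^2 - 108*k - 72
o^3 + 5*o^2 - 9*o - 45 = (o - 3)*(o + 3)*(o + 5)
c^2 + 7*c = c*(c + 7)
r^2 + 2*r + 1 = (r + 1)^2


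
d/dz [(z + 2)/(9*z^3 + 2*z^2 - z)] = 2*(-9*z^3 - 28*z^2 - 4*z + 1)/(z^2*(81*z^4 + 36*z^3 - 14*z^2 - 4*z + 1))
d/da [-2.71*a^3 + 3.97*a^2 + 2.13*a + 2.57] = -8.13*a^2 + 7.94*a + 2.13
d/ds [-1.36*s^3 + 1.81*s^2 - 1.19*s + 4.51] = -4.08*s^2 + 3.62*s - 1.19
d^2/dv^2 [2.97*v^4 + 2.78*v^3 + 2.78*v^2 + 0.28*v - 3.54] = 35.64*v^2 + 16.68*v + 5.56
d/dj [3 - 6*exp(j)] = -6*exp(j)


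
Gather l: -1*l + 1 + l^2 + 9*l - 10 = l^2 + 8*l - 9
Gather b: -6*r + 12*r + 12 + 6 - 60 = 6*r - 42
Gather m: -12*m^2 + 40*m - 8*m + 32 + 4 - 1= -12*m^2 + 32*m + 35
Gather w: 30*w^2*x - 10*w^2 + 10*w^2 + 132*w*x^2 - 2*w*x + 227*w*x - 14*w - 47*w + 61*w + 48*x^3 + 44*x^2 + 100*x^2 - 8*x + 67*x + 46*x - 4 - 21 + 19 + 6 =30*w^2*x + w*(132*x^2 + 225*x) + 48*x^3 + 144*x^2 + 105*x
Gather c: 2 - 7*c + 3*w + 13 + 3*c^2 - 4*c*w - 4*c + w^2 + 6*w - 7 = 3*c^2 + c*(-4*w - 11) + w^2 + 9*w + 8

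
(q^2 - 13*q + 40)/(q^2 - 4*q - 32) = (q - 5)/(q + 4)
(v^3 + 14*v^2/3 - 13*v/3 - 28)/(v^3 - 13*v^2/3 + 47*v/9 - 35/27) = 9*(v^2 + 7*v + 12)/(9*v^2 - 18*v + 5)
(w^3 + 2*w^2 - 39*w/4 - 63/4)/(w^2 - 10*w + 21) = (w^2 + 5*w + 21/4)/(w - 7)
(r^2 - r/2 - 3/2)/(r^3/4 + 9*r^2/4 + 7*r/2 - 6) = 2*(2*r^2 - r - 3)/(r^3 + 9*r^2 + 14*r - 24)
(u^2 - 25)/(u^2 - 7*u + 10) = (u + 5)/(u - 2)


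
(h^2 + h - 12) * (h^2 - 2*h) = h^4 - h^3 - 14*h^2 + 24*h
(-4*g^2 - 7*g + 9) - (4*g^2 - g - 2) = -8*g^2 - 6*g + 11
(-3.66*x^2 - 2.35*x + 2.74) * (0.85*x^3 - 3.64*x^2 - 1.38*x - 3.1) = -3.111*x^5 + 11.3249*x^4 + 15.9338*x^3 + 4.6154*x^2 + 3.5038*x - 8.494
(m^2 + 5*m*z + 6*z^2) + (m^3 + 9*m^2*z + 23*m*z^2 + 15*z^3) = m^3 + 9*m^2*z + m^2 + 23*m*z^2 + 5*m*z + 15*z^3 + 6*z^2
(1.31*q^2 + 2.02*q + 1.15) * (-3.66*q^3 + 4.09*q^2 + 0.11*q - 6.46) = -4.7946*q^5 - 2.0353*q^4 + 4.1969*q^3 - 3.5369*q^2 - 12.9227*q - 7.429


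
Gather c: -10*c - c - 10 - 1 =-11*c - 11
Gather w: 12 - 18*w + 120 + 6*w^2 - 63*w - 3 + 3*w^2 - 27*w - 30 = 9*w^2 - 108*w + 99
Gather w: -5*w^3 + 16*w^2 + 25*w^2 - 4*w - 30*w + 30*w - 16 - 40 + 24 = -5*w^3 + 41*w^2 - 4*w - 32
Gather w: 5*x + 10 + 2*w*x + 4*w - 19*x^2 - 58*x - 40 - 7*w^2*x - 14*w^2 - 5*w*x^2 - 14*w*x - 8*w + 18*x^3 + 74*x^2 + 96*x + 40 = w^2*(-7*x - 14) + w*(-5*x^2 - 12*x - 4) + 18*x^3 + 55*x^2 + 43*x + 10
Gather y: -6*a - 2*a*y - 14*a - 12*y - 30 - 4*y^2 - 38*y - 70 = -20*a - 4*y^2 + y*(-2*a - 50) - 100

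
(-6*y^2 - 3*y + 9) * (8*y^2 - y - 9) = -48*y^4 - 18*y^3 + 129*y^2 + 18*y - 81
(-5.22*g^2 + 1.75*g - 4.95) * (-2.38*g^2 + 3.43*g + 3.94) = 12.4236*g^4 - 22.0696*g^3 - 2.7833*g^2 - 10.0835*g - 19.503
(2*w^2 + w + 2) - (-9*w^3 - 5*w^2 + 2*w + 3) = 9*w^3 + 7*w^2 - w - 1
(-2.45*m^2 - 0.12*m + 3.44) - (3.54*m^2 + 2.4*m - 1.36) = -5.99*m^2 - 2.52*m + 4.8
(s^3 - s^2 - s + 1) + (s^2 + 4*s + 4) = s^3 + 3*s + 5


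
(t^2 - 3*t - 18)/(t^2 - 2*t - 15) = (t - 6)/(t - 5)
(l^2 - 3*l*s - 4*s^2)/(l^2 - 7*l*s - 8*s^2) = (-l + 4*s)/(-l + 8*s)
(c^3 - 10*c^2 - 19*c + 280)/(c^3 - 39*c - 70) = (c - 8)/(c + 2)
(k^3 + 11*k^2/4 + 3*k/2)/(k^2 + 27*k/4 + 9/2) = k*(k + 2)/(k + 6)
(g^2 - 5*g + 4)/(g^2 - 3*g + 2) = (g - 4)/(g - 2)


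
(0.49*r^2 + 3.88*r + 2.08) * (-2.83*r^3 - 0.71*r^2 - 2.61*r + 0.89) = -1.3867*r^5 - 11.3283*r^4 - 9.9201*r^3 - 11.1675*r^2 - 1.9756*r + 1.8512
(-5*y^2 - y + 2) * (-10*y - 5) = 50*y^3 + 35*y^2 - 15*y - 10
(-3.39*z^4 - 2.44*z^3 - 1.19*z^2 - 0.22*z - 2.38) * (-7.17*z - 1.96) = 24.3063*z^5 + 24.1392*z^4 + 13.3147*z^3 + 3.9098*z^2 + 17.4958*z + 4.6648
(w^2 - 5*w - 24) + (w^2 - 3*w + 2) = 2*w^2 - 8*w - 22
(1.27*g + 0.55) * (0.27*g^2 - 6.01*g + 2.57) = 0.3429*g^3 - 7.4842*g^2 - 0.0416000000000003*g + 1.4135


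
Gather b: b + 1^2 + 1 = b + 2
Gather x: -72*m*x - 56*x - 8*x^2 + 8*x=-8*x^2 + x*(-72*m - 48)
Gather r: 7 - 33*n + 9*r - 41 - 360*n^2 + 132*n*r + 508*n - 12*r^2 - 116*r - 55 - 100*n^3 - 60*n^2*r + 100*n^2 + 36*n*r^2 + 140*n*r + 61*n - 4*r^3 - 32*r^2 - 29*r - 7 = -100*n^3 - 260*n^2 + 536*n - 4*r^3 + r^2*(36*n - 44) + r*(-60*n^2 + 272*n - 136) - 96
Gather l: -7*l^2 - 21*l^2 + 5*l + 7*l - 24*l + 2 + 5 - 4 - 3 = -28*l^2 - 12*l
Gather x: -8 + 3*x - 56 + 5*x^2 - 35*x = 5*x^2 - 32*x - 64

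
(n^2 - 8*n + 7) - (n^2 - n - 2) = 9 - 7*n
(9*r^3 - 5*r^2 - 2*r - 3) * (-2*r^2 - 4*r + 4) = -18*r^5 - 26*r^4 + 60*r^3 - 6*r^2 + 4*r - 12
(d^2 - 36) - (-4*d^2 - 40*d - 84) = 5*d^2 + 40*d + 48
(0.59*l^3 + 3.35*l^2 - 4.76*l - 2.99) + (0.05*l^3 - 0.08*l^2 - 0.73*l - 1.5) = 0.64*l^3 + 3.27*l^2 - 5.49*l - 4.49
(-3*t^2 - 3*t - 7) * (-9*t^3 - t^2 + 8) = 27*t^5 + 30*t^4 + 66*t^3 - 17*t^2 - 24*t - 56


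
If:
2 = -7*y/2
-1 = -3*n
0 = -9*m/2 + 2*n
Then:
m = 4/27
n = 1/3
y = -4/7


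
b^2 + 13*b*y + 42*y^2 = (b + 6*y)*(b + 7*y)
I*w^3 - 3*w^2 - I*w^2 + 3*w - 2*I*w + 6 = (w - 2)*(w + 3*I)*(I*w + I)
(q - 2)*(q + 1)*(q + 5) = q^3 + 4*q^2 - 7*q - 10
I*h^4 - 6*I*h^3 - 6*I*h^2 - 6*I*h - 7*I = (h - 7)*(h - I)*(h + I)*(I*h + I)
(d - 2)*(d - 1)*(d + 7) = d^3 + 4*d^2 - 19*d + 14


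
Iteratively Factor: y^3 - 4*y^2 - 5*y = (y + 1)*(y^2 - 5*y) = y*(y + 1)*(y - 5)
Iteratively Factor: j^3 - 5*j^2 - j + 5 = (j - 5)*(j^2 - 1) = (j - 5)*(j + 1)*(j - 1)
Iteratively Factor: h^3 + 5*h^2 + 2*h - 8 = (h - 1)*(h^2 + 6*h + 8) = (h - 1)*(h + 2)*(h + 4)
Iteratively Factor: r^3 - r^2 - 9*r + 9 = (r - 3)*(r^2 + 2*r - 3) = (r - 3)*(r + 3)*(r - 1)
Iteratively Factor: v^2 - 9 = (v - 3)*(v + 3)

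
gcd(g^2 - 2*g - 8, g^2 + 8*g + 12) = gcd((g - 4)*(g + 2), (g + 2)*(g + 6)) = g + 2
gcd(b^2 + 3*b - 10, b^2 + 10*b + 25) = b + 5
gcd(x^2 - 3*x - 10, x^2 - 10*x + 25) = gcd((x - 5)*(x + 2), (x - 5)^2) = x - 5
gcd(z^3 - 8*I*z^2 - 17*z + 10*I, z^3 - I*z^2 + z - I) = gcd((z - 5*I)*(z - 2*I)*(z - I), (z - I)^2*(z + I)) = z - I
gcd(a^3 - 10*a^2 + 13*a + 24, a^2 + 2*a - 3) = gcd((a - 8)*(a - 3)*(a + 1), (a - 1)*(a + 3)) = 1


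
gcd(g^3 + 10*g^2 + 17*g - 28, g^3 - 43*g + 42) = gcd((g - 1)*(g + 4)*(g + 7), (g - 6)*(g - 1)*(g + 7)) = g^2 + 6*g - 7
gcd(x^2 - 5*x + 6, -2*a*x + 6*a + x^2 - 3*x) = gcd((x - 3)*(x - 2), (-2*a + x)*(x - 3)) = x - 3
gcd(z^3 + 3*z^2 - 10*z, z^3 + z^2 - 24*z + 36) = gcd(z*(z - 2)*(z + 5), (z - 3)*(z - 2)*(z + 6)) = z - 2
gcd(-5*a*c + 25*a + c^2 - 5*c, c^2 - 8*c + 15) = c - 5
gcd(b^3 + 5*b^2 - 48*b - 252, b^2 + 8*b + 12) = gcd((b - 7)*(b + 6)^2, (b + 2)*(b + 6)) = b + 6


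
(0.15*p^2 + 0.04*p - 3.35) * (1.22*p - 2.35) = 0.183*p^3 - 0.3037*p^2 - 4.181*p + 7.8725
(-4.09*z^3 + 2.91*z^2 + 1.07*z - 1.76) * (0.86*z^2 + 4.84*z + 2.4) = -3.5174*z^5 - 17.293*z^4 + 5.1886*z^3 + 10.6492*z^2 - 5.9504*z - 4.224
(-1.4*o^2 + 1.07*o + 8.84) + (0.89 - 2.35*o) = -1.4*o^2 - 1.28*o + 9.73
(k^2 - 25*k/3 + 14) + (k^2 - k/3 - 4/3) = 2*k^2 - 26*k/3 + 38/3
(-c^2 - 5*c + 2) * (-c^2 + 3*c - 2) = c^4 + 2*c^3 - 15*c^2 + 16*c - 4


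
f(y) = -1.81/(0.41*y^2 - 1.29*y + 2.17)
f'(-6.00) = -0.02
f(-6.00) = -0.07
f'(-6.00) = -0.02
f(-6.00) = -0.07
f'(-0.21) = -0.44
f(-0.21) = -0.74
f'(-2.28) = -0.11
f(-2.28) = -0.25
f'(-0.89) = -0.28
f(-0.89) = -0.50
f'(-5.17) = -0.03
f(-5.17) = -0.09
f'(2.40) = 0.60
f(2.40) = -1.26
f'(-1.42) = -0.19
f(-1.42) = -0.37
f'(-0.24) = -0.43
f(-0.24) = -0.72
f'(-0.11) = -0.47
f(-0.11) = -0.78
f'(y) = -1.81*(1.29 - 0.82*y)/(0.41*y^2 - 1.29*y + 2.17)^2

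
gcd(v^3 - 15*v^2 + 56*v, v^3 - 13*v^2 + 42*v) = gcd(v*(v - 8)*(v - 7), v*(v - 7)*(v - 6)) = v^2 - 7*v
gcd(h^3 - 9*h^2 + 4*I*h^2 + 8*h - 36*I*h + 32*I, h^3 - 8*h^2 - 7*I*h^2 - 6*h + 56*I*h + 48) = h - 8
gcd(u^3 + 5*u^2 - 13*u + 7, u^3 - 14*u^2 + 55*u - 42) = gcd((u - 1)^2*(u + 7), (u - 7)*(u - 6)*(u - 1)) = u - 1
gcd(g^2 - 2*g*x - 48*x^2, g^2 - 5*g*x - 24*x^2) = -g + 8*x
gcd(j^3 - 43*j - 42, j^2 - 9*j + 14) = j - 7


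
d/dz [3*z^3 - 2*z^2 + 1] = z*(9*z - 4)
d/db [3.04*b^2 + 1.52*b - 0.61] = 6.08*b + 1.52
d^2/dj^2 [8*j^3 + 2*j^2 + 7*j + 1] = 48*j + 4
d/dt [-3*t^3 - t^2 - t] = -9*t^2 - 2*t - 1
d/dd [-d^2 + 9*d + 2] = 9 - 2*d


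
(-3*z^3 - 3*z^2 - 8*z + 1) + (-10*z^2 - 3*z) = -3*z^3 - 13*z^2 - 11*z + 1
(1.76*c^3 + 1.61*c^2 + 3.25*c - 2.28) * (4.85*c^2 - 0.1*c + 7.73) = 8.536*c^5 + 7.6325*c^4 + 29.2063*c^3 + 1.0623*c^2 + 25.3505*c - 17.6244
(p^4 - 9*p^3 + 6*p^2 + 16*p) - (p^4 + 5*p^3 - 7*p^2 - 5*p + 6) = -14*p^3 + 13*p^2 + 21*p - 6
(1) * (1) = 1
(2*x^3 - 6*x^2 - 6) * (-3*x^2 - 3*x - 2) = -6*x^5 + 12*x^4 + 14*x^3 + 30*x^2 + 18*x + 12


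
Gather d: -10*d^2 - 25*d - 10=-10*d^2 - 25*d - 10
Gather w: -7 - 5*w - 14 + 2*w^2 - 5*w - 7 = 2*w^2 - 10*w - 28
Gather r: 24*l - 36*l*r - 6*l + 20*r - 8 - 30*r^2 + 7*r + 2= 18*l - 30*r^2 + r*(27 - 36*l) - 6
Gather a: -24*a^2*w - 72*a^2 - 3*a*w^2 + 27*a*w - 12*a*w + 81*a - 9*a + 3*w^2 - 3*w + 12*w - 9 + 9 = a^2*(-24*w - 72) + a*(-3*w^2 + 15*w + 72) + 3*w^2 + 9*w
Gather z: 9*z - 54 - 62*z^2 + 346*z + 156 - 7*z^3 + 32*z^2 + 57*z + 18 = -7*z^3 - 30*z^2 + 412*z + 120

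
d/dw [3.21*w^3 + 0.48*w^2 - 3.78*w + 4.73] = 9.63*w^2 + 0.96*w - 3.78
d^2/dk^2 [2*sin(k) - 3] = -2*sin(k)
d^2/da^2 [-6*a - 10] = 0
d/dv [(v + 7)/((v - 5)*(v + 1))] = (-v^2 - 14*v + 23)/(v^4 - 8*v^3 + 6*v^2 + 40*v + 25)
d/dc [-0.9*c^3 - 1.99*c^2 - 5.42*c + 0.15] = -2.7*c^2 - 3.98*c - 5.42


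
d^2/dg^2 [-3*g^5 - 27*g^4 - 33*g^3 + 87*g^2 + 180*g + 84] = -60*g^3 - 324*g^2 - 198*g + 174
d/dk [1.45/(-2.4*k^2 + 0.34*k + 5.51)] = (6.96*k - 0.493)/(-2.4*k^2 + 0.34*k + 5.51)^2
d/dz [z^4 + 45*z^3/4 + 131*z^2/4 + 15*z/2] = 4*z^3 + 135*z^2/4 + 131*z/2 + 15/2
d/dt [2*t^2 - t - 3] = 4*t - 1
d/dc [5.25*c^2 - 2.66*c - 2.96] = 10.5*c - 2.66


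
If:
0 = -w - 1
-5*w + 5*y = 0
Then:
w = -1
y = -1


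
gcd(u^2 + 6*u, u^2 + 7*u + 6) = u + 6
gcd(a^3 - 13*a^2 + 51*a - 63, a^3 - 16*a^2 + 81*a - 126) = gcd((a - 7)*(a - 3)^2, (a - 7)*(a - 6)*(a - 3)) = a^2 - 10*a + 21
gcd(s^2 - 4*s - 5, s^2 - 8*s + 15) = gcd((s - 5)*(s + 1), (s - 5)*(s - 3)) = s - 5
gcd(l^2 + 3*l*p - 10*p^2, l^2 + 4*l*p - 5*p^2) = l + 5*p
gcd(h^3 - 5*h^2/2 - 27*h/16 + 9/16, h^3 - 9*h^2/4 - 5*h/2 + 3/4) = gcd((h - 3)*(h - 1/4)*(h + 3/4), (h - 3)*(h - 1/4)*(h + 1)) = h^2 - 13*h/4 + 3/4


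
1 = 1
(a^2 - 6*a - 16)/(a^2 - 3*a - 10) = (a - 8)/(a - 5)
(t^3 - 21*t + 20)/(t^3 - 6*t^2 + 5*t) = (t^2 + t - 20)/(t*(t - 5))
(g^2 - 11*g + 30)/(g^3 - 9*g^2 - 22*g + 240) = (g - 5)/(g^2 - 3*g - 40)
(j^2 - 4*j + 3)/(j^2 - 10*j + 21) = (j - 1)/(j - 7)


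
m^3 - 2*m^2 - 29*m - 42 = (m - 7)*(m + 2)*(m + 3)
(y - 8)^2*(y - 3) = y^3 - 19*y^2 + 112*y - 192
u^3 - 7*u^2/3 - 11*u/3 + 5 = (u - 3)*(u - 1)*(u + 5/3)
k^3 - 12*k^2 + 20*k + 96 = (k - 8)*(k - 6)*(k + 2)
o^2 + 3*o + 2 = (o + 1)*(o + 2)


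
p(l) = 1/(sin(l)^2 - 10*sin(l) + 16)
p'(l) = (-2*sin(l)*cos(l) + 10*cos(l))/(sin(l)^2 - 10*sin(l) + 16)^2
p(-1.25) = 0.04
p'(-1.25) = 0.01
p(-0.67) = 0.04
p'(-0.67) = 0.02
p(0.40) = 0.08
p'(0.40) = 0.06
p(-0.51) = 0.05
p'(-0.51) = 0.02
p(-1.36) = 0.04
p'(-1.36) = 0.00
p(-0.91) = 0.04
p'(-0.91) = 0.01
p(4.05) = 0.04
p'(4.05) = -0.01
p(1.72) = 0.14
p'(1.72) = -0.02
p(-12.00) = 0.09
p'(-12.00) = 0.06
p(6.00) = 0.05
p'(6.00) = 0.03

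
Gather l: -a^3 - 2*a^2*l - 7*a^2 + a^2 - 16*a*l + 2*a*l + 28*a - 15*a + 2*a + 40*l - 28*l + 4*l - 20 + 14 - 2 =-a^3 - 6*a^2 + 15*a + l*(-2*a^2 - 14*a + 16) - 8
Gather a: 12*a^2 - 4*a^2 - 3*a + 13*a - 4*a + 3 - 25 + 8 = 8*a^2 + 6*a - 14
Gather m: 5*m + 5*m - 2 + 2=10*m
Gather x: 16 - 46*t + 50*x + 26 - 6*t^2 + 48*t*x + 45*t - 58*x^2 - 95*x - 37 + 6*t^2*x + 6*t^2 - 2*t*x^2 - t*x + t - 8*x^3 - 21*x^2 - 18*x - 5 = -8*x^3 + x^2*(-2*t - 79) + x*(6*t^2 + 47*t - 63)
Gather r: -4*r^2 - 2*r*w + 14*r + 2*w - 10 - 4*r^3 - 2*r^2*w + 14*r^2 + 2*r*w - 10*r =-4*r^3 + r^2*(10 - 2*w) + 4*r + 2*w - 10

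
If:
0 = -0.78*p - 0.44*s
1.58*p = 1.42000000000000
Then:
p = 0.90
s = -1.59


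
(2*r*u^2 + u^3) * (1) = 2*r*u^2 + u^3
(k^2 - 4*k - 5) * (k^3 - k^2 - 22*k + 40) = k^5 - 5*k^4 - 23*k^3 + 133*k^2 - 50*k - 200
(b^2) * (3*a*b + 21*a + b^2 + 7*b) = 3*a*b^3 + 21*a*b^2 + b^4 + 7*b^3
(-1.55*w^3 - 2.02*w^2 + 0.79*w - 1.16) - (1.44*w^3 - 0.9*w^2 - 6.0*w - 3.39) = -2.99*w^3 - 1.12*w^2 + 6.79*w + 2.23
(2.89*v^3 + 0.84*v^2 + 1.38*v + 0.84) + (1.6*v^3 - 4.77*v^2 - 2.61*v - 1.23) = 4.49*v^3 - 3.93*v^2 - 1.23*v - 0.39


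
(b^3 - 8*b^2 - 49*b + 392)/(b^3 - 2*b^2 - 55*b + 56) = (b - 7)/(b - 1)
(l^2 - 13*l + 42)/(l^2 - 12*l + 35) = (l - 6)/(l - 5)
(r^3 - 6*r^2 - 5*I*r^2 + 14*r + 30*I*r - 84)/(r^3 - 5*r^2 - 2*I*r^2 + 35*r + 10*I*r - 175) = (r^2 + 2*r*(-3 + I) - 12*I)/(r^2 + 5*r*(-1 + I) - 25*I)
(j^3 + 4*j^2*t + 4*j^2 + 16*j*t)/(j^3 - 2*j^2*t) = (j^2 + 4*j*t + 4*j + 16*t)/(j*(j - 2*t))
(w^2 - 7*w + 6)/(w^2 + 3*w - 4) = (w - 6)/(w + 4)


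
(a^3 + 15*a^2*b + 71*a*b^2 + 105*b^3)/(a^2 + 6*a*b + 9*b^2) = (a^2 + 12*a*b + 35*b^2)/(a + 3*b)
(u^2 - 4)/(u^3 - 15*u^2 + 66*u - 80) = (u + 2)/(u^2 - 13*u + 40)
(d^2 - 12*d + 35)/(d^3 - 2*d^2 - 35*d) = (d - 5)/(d*(d + 5))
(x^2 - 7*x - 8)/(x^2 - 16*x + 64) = (x + 1)/(x - 8)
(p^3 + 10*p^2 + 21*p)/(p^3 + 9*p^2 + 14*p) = (p + 3)/(p + 2)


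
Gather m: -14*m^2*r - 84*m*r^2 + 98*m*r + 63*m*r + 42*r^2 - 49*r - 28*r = -14*m^2*r + m*(-84*r^2 + 161*r) + 42*r^2 - 77*r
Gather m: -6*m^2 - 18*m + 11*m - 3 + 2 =-6*m^2 - 7*m - 1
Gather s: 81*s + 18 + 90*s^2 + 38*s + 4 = 90*s^2 + 119*s + 22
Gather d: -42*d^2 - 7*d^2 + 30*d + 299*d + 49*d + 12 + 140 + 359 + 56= -49*d^2 + 378*d + 567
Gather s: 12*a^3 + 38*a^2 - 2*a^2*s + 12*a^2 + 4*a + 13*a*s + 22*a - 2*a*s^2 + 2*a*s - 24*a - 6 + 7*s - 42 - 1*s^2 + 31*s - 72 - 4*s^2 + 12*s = 12*a^3 + 50*a^2 + 2*a + s^2*(-2*a - 5) + s*(-2*a^2 + 15*a + 50) - 120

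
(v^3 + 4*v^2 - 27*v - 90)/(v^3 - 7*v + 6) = (v^2 + v - 30)/(v^2 - 3*v + 2)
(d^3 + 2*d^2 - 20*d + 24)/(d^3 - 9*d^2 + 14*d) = (d^2 + 4*d - 12)/(d*(d - 7))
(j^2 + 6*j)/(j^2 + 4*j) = (j + 6)/(j + 4)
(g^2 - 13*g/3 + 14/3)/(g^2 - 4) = (g - 7/3)/(g + 2)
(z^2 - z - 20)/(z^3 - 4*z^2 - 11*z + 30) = (z + 4)/(z^2 + z - 6)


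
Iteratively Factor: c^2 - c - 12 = (c - 4)*(c + 3)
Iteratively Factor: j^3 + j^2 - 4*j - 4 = (j - 2)*(j^2 + 3*j + 2) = (j - 2)*(j + 1)*(j + 2)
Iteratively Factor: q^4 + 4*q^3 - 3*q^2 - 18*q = (q - 2)*(q^3 + 6*q^2 + 9*q) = (q - 2)*(q + 3)*(q^2 + 3*q) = q*(q - 2)*(q + 3)*(q + 3)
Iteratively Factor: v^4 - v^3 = (v)*(v^3 - v^2) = v^2*(v^2 - v) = v^2*(v - 1)*(v)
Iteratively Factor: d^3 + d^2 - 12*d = (d)*(d^2 + d - 12) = d*(d - 3)*(d + 4)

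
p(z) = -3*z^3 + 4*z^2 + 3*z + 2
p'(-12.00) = -1389.00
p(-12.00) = 5726.00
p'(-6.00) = -369.00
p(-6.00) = 776.00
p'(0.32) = 4.64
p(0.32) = 3.27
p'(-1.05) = -15.32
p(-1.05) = 6.73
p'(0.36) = 4.71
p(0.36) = 3.46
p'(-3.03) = -103.87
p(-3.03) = 113.09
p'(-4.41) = -207.31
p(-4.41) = 323.86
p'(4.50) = -143.25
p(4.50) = -176.88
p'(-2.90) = -95.89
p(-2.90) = 100.11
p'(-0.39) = -1.49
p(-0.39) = 1.62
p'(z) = -9*z^2 + 8*z + 3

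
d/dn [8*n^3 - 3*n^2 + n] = 24*n^2 - 6*n + 1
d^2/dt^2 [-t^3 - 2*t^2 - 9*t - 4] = -6*t - 4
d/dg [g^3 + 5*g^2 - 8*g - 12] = 3*g^2 + 10*g - 8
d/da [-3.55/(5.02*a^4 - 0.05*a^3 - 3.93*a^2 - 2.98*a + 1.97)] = (71.284*a^3 - 0.5325*a^2 - 27.903*a - 10.579)/(-5.02*a^4 + 0.05*a^3 + 3.93*a^2 + 2.98*a - 1.97)^2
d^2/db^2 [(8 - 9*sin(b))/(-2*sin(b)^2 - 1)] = (-324*sin(b)^5 + 128*sin(b)^4 - 256*sin(b)^2 + 198*sin(b) - 135*sin(3*b) + 18*sin(5*b) + 32)/(2*sin(b)^2 + 1)^3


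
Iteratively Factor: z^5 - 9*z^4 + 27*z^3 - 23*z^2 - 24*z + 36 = (z - 2)*(z^4 - 7*z^3 + 13*z^2 + 3*z - 18) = (z - 2)^2*(z^3 - 5*z^2 + 3*z + 9) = (z - 3)*(z - 2)^2*(z^2 - 2*z - 3) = (z - 3)^2*(z - 2)^2*(z + 1)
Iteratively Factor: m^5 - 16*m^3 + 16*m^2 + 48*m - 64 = (m - 2)*(m^4 + 2*m^3 - 12*m^2 - 8*m + 32) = (m - 2)^2*(m^3 + 4*m^2 - 4*m - 16) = (m - 2)^2*(m + 2)*(m^2 + 2*m - 8) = (m - 2)^3*(m + 2)*(m + 4)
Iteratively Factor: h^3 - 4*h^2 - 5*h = (h + 1)*(h^2 - 5*h) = (h - 5)*(h + 1)*(h)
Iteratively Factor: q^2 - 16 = (q - 4)*(q + 4)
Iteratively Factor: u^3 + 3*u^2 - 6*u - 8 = (u + 4)*(u^2 - u - 2) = (u - 2)*(u + 4)*(u + 1)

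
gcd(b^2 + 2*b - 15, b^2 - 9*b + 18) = b - 3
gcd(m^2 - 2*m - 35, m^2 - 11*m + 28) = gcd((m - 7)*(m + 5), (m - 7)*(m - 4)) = m - 7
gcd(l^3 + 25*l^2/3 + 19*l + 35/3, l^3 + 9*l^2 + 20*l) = l + 5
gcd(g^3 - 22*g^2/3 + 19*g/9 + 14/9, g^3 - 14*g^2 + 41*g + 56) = g - 7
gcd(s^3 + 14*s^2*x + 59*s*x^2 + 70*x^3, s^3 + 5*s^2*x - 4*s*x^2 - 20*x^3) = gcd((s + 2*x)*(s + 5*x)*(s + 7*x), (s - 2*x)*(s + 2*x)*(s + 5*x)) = s^2 + 7*s*x + 10*x^2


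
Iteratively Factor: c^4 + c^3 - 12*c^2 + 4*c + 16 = (c - 2)*(c^3 + 3*c^2 - 6*c - 8) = (c - 2)*(c + 4)*(c^2 - c - 2) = (c - 2)*(c + 1)*(c + 4)*(c - 2)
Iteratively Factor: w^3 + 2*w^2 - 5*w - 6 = (w - 2)*(w^2 + 4*w + 3) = (w - 2)*(w + 1)*(w + 3)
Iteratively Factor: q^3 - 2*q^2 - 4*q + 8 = (q + 2)*(q^2 - 4*q + 4) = (q - 2)*(q + 2)*(q - 2)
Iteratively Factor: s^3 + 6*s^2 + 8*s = (s + 4)*(s^2 + 2*s) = s*(s + 4)*(s + 2)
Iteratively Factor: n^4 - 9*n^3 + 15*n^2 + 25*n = (n)*(n^3 - 9*n^2 + 15*n + 25) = n*(n + 1)*(n^2 - 10*n + 25) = n*(n - 5)*(n + 1)*(n - 5)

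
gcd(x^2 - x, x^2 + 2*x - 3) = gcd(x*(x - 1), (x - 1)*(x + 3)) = x - 1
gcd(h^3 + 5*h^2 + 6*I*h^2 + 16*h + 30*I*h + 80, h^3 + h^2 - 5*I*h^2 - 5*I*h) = 1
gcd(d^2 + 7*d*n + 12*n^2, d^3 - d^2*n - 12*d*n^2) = d + 3*n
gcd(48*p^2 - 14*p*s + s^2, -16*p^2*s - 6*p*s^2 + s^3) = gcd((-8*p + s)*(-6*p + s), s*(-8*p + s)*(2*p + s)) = 8*p - s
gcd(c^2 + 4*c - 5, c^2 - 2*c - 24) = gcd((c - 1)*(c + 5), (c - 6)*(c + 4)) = 1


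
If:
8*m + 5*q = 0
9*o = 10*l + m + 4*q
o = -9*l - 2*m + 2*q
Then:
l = 207*q/728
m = -5*q/8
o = 503*q/728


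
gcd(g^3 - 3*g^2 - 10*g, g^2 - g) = g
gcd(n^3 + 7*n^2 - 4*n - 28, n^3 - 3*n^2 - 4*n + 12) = n^2 - 4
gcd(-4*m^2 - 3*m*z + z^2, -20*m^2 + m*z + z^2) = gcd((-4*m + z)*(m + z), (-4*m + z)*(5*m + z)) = -4*m + z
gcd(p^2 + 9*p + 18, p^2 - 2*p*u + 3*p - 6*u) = p + 3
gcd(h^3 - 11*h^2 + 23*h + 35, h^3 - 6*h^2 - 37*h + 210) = h^2 - 12*h + 35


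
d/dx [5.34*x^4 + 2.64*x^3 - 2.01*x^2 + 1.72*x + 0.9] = 21.36*x^3 + 7.92*x^2 - 4.02*x + 1.72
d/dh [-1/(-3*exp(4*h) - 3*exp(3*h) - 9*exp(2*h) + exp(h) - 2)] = (-12*exp(3*h) - 9*exp(2*h) - 18*exp(h) + 1)*exp(h)/(3*exp(4*h) + 3*exp(3*h) + 9*exp(2*h) - exp(h) + 2)^2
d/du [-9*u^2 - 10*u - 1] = -18*u - 10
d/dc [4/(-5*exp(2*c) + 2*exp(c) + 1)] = (40*exp(c) - 8)*exp(c)/(-5*exp(2*c) + 2*exp(c) + 1)^2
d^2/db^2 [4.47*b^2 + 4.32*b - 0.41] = 8.94000000000000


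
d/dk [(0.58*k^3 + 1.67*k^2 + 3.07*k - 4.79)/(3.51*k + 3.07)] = (4.0716*k^3 + 11.2035*k^2 + 10.2538*k + 26.2378)/(12.3201*k^2 + 21.5514*k + 9.4249)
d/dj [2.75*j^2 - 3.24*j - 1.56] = 5.5*j - 3.24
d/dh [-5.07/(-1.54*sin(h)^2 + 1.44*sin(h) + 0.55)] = (7.3008 - 15.6156*sin(h))*cos(h)/(-1.54*sin(h)^2 + 1.44*sin(h) + 0.55)^2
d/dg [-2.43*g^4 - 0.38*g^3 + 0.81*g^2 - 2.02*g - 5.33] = -9.72*g^3 - 1.14*g^2 + 1.62*g - 2.02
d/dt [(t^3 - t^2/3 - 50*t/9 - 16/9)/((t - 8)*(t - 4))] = (9*t^4 - 216*t^3 + 950*t^2 - 160*t - 1792)/(9*(t^4 - 24*t^3 + 208*t^2 - 768*t + 1024))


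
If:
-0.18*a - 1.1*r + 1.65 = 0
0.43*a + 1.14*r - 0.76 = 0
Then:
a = -3.90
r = 2.14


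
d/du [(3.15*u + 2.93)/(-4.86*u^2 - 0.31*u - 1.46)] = (15.309*u^2 + 28.4796*u - 3.6907)/(23.6196*u^4 + 3.0132*u^3 + 14.2873*u^2 + 0.9052*u + 2.1316)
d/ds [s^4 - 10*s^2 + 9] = 4*s*(s^2 - 5)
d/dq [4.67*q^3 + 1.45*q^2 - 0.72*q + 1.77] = 14.01*q^2 + 2.9*q - 0.72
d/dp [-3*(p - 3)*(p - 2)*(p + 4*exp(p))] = -12*p^2*exp(p) - 9*p^2 + 36*p*exp(p) + 30*p - 12*exp(p) - 18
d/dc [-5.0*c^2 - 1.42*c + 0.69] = -10.0*c - 1.42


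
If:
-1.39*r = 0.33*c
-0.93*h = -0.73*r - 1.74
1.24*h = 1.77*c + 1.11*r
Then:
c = 1.34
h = 1.62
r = -0.32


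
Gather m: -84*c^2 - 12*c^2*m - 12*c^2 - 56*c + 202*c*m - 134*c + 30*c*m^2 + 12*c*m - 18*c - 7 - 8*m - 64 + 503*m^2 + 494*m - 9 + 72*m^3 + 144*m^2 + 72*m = -96*c^2 - 208*c + 72*m^3 + m^2*(30*c + 647) + m*(-12*c^2 + 214*c + 558) - 80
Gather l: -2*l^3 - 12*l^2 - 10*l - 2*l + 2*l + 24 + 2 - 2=-2*l^3 - 12*l^2 - 10*l + 24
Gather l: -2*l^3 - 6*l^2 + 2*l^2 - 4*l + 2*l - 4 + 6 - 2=-2*l^3 - 4*l^2 - 2*l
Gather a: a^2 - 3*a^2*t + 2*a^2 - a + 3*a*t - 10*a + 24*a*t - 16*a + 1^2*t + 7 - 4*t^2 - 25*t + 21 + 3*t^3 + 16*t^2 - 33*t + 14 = a^2*(3 - 3*t) + a*(27*t - 27) + 3*t^3 + 12*t^2 - 57*t + 42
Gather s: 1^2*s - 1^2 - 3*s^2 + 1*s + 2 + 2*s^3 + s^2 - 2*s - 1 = 2*s^3 - 2*s^2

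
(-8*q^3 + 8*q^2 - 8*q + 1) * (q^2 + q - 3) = -8*q^5 + 24*q^3 - 31*q^2 + 25*q - 3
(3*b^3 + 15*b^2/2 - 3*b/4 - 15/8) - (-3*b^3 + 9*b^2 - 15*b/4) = 6*b^3 - 3*b^2/2 + 3*b - 15/8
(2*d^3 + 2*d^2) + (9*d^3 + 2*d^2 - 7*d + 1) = 11*d^3 + 4*d^2 - 7*d + 1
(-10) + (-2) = -12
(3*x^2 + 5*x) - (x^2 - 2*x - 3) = 2*x^2 + 7*x + 3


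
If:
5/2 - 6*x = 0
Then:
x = 5/12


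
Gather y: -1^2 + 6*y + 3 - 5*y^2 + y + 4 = -5*y^2 + 7*y + 6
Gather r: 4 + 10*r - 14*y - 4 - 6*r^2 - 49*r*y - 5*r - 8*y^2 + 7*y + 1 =-6*r^2 + r*(5 - 49*y) - 8*y^2 - 7*y + 1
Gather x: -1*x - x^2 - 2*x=-x^2 - 3*x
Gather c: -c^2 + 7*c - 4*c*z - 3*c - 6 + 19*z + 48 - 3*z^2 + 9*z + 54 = -c^2 + c*(4 - 4*z) - 3*z^2 + 28*z + 96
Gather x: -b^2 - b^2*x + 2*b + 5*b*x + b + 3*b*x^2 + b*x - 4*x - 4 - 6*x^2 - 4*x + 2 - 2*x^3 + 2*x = -b^2 + 3*b - 2*x^3 + x^2*(3*b - 6) + x*(-b^2 + 6*b - 6) - 2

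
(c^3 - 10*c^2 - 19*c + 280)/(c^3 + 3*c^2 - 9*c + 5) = (c^2 - 15*c + 56)/(c^2 - 2*c + 1)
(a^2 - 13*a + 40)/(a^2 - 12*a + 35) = (a - 8)/(a - 7)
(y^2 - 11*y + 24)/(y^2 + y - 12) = (y - 8)/(y + 4)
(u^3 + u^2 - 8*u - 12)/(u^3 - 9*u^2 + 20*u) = (u^3 + u^2 - 8*u - 12)/(u*(u^2 - 9*u + 20))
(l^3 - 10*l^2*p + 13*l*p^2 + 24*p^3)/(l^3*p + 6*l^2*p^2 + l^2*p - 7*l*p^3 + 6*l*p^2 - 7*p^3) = (l^3 - 10*l^2*p + 13*l*p^2 + 24*p^3)/(p*(l^3 + 6*l^2*p + l^2 - 7*l*p^2 + 6*l*p - 7*p^2))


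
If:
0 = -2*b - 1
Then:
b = -1/2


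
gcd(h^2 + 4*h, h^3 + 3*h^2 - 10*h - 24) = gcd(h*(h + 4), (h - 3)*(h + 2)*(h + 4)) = h + 4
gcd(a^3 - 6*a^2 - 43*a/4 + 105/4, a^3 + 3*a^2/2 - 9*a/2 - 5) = a + 5/2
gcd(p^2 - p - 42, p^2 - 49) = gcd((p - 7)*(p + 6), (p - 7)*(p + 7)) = p - 7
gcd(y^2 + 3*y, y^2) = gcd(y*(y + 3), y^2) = y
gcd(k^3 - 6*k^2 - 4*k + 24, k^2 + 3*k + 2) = k + 2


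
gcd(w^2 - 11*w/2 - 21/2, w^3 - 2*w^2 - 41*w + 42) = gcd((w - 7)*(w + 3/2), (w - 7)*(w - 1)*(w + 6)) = w - 7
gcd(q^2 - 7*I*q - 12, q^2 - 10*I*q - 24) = q - 4*I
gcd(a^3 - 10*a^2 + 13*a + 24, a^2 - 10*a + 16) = a - 8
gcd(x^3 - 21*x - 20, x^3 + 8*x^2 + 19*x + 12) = x^2 + 5*x + 4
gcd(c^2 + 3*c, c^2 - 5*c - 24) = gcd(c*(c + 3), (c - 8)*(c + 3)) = c + 3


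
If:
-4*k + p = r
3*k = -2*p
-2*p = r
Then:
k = 0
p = 0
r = 0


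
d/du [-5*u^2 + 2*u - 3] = 2 - 10*u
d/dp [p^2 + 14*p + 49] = 2*p + 14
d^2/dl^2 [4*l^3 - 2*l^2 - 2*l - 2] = 24*l - 4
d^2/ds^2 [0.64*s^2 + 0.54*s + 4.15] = 1.28000000000000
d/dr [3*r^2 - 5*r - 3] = 6*r - 5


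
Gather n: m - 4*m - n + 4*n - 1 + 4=-3*m + 3*n + 3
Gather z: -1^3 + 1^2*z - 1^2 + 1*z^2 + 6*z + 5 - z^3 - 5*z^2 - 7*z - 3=-z^3 - 4*z^2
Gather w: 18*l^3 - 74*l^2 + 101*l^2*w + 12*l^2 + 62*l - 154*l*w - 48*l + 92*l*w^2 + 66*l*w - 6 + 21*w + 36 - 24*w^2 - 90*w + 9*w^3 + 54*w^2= 18*l^3 - 62*l^2 + 14*l + 9*w^3 + w^2*(92*l + 30) + w*(101*l^2 - 88*l - 69) + 30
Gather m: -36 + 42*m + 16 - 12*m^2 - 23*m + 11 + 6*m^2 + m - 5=-6*m^2 + 20*m - 14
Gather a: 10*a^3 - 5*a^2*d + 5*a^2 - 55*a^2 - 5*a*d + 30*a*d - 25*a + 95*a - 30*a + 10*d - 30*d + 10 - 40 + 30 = 10*a^3 + a^2*(-5*d - 50) + a*(25*d + 40) - 20*d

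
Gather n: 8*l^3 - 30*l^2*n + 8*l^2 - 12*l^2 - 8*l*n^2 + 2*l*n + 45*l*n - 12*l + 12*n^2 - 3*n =8*l^3 - 4*l^2 - 12*l + n^2*(12 - 8*l) + n*(-30*l^2 + 47*l - 3)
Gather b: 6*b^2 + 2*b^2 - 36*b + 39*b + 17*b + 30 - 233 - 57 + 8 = 8*b^2 + 20*b - 252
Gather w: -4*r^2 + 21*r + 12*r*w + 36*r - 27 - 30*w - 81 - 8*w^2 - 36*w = -4*r^2 + 57*r - 8*w^2 + w*(12*r - 66) - 108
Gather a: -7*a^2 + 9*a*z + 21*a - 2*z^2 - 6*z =-7*a^2 + a*(9*z + 21) - 2*z^2 - 6*z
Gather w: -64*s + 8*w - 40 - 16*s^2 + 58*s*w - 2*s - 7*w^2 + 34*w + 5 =-16*s^2 - 66*s - 7*w^2 + w*(58*s + 42) - 35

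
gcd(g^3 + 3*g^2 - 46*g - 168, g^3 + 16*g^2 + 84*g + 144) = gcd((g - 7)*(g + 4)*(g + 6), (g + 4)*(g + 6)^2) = g^2 + 10*g + 24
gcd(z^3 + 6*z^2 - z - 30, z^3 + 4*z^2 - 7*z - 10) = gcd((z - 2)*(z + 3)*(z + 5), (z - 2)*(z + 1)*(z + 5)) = z^2 + 3*z - 10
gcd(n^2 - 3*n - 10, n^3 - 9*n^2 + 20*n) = n - 5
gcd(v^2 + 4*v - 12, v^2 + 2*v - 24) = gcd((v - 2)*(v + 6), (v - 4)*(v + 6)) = v + 6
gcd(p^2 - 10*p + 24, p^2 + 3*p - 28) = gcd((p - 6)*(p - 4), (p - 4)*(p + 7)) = p - 4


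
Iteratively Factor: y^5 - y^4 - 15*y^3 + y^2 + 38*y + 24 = (y + 1)*(y^4 - 2*y^3 - 13*y^2 + 14*y + 24) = (y - 4)*(y + 1)*(y^3 + 2*y^2 - 5*y - 6) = (y - 4)*(y + 1)*(y + 3)*(y^2 - y - 2) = (y - 4)*(y + 1)^2*(y + 3)*(y - 2)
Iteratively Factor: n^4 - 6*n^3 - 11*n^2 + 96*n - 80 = (n - 4)*(n^3 - 2*n^2 - 19*n + 20) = (n - 5)*(n - 4)*(n^2 + 3*n - 4) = (n - 5)*(n - 4)*(n + 4)*(n - 1)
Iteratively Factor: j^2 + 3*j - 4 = (j + 4)*(j - 1)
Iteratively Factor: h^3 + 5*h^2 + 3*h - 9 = (h - 1)*(h^2 + 6*h + 9) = (h - 1)*(h + 3)*(h + 3)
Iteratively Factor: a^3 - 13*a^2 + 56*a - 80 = (a - 4)*(a^2 - 9*a + 20) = (a - 4)^2*(a - 5)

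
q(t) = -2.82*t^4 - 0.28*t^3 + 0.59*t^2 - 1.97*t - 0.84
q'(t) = -11.28*t^3 - 0.84*t^2 + 1.18*t - 1.97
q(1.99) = -48.85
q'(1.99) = -91.84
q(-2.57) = -110.15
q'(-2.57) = 180.92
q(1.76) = -31.06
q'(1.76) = -63.99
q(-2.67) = -129.36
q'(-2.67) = 203.60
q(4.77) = -1487.10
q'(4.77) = -1239.69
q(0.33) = -1.47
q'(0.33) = -2.08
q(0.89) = -4.09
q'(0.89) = -9.54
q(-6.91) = -6295.94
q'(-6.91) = 3671.48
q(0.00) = -0.84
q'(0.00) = -1.97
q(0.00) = -0.84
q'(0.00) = -1.97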